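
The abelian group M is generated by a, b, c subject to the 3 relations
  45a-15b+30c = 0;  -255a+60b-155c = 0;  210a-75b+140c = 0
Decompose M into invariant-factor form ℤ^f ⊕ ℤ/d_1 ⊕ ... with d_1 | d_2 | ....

Answer: M ≅ ℤ/5 ⊕ ℤ/15 ⊕ ℤ/45

Derivation:
rank_ℚ(R)=3; free=3−3=0
SNF(R) diag = [5, 15, 45] → torsion [5, 15, 45]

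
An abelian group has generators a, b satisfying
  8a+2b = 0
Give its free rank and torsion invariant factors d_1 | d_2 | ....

Answer: M ≅ ℤ^1 ⊕ ℤ/2

Derivation:
rank_ℚ(R)=1; free=2−1=1
SNF(R) diag = [2] → torsion [2]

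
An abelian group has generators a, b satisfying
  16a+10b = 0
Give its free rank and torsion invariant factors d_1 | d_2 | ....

rank_ℚ(R)=1; free=2−1=1
SNF(R) diag = [2] → torsion [2]

Answer: M ≅ ℤ^1 ⊕ ℤ/2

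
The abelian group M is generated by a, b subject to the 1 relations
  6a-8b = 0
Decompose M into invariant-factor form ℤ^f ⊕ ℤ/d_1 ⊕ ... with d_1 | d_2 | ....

rank_ℚ(R)=1; free=2−1=1
SNF(R) diag = [2] → torsion [2]

Answer: M ≅ ℤ^1 ⊕ ℤ/2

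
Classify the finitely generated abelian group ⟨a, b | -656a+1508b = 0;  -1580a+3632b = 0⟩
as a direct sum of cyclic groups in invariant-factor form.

rank_ℚ(R)=2; free=2−2=0
SNF(R) diag = [4, 12] → torsion [4, 12]

Answer: M ≅ ℤ/4 ⊕ ℤ/12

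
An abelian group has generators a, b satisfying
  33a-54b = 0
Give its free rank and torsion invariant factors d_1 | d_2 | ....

Answer: M ≅ ℤ^1 ⊕ ℤ/3

Derivation:
rank_ℚ(R)=1; free=2−1=1
SNF(R) diag = [3] → torsion [3]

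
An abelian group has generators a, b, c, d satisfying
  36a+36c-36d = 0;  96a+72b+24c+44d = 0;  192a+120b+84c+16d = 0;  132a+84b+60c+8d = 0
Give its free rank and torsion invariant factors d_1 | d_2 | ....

Answer: M ≅ ℤ/4 ⊕ ℤ/12 ⊕ ℤ/36 ⊕ ℤ/36

Derivation:
rank_ℚ(R)=4; free=4−4=0
SNF(R) diag = [4, 12, 36, 36] → torsion [4, 12, 36, 36]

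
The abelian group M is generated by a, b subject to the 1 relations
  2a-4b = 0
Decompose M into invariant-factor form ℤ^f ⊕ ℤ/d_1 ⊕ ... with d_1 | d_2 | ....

rank_ℚ(R)=1; free=2−1=1
SNF(R) diag = [2] → torsion [2]

Answer: M ≅ ℤ^1 ⊕ ℤ/2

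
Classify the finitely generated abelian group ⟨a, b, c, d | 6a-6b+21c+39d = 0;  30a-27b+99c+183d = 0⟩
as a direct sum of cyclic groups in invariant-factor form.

Answer: M ≅ ℤ^2 ⊕ ℤ/3 ⊕ ℤ/3

Derivation:
rank_ℚ(R)=2; free=4−2=2
SNF(R) diag = [3, 3] → torsion [3, 3]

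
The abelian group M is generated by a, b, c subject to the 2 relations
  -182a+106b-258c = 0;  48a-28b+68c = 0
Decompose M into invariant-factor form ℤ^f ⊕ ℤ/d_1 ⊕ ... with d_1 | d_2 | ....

rank_ℚ(R)=2; free=3−2=1
SNF(R) diag = [2, 4] → torsion [2, 4]

Answer: M ≅ ℤ^1 ⊕ ℤ/2 ⊕ ℤ/4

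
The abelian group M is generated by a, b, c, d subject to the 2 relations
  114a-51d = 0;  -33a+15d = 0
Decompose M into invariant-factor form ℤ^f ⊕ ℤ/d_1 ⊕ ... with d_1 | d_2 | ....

rank_ℚ(R)=2; free=4−2=2
SNF(R) diag = [3, 9] → torsion [3, 9]

Answer: M ≅ ℤ^2 ⊕ ℤ/3 ⊕ ℤ/9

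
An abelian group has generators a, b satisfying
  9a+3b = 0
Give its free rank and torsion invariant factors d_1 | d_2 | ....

Answer: M ≅ ℤ^1 ⊕ ℤ/3

Derivation:
rank_ℚ(R)=1; free=2−1=1
SNF(R) diag = [3] → torsion [3]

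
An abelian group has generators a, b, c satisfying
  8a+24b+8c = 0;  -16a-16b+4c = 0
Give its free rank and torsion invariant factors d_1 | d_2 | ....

rank_ℚ(R)=2; free=3−2=1
SNF(R) diag = [4, 8] → torsion [4, 8]

Answer: M ≅ ℤ^1 ⊕ ℤ/4 ⊕ ℤ/8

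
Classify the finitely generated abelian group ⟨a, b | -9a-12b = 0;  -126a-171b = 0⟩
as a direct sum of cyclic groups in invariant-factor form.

rank_ℚ(R)=2; free=2−2=0
SNF(R) diag = [3, 9] → torsion [3, 9]

Answer: M ≅ ℤ/3 ⊕ ℤ/9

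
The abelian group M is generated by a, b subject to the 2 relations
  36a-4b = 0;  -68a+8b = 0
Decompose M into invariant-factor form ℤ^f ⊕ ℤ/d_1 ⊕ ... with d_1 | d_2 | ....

Answer: M ≅ ℤ/4 ⊕ ℤ/4

Derivation:
rank_ℚ(R)=2; free=2−2=0
SNF(R) diag = [4, 4] → torsion [4, 4]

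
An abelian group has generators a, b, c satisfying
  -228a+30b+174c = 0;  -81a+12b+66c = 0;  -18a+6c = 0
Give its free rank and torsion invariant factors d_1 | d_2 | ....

rank_ℚ(R)=3; free=3−3=0
SNF(R) diag = [3, 6, 6] → torsion [3, 6, 6]

Answer: M ≅ ℤ/3 ⊕ ℤ/6 ⊕ ℤ/6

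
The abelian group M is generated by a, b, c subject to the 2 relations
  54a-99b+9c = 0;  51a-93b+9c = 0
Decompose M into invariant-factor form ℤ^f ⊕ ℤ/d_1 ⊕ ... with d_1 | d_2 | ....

rank_ℚ(R)=2; free=3−2=1
SNF(R) diag = [3, 9] → torsion [3, 9]

Answer: M ≅ ℤ^1 ⊕ ℤ/3 ⊕ ℤ/9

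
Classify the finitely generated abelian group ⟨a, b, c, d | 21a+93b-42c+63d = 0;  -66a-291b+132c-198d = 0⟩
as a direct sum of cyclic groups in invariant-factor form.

Answer: M ≅ ℤ^2 ⊕ ℤ/3 ⊕ ℤ/9

Derivation:
rank_ℚ(R)=2; free=4−2=2
SNF(R) diag = [3, 9] → torsion [3, 9]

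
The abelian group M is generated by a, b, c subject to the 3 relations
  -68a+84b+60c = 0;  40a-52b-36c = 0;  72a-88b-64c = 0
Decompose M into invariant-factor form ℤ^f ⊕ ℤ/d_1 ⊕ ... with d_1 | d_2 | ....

Answer: M ≅ ℤ/4 ⊕ ℤ/4 ⊕ ℤ/8

Derivation:
rank_ℚ(R)=3; free=3−3=0
SNF(R) diag = [4, 4, 8] → torsion [4, 4, 8]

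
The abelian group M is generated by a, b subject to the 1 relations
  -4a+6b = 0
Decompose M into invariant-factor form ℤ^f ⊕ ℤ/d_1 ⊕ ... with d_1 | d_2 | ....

rank_ℚ(R)=1; free=2−1=1
SNF(R) diag = [2] → torsion [2]

Answer: M ≅ ℤ^1 ⊕ ℤ/2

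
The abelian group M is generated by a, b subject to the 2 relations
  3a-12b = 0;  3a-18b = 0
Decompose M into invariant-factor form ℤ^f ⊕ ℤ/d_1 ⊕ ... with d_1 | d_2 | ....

Answer: M ≅ ℤ/3 ⊕ ℤ/6

Derivation:
rank_ℚ(R)=2; free=2−2=0
SNF(R) diag = [3, 6] → torsion [3, 6]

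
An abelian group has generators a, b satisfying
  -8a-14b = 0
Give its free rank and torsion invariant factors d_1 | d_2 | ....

rank_ℚ(R)=1; free=2−1=1
SNF(R) diag = [2] → torsion [2]

Answer: M ≅ ℤ^1 ⊕ ℤ/2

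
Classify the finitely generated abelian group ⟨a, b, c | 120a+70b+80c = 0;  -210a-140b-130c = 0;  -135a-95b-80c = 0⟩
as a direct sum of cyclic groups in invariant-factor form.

Answer: M ≅ ℤ/5 ⊕ ℤ/10 ⊕ ℤ/30

Derivation:
rank_ℚ(R)=3; free=3−3=0
SNF(R) diag = [5, 10, 30] → torsion [5, 10, 30]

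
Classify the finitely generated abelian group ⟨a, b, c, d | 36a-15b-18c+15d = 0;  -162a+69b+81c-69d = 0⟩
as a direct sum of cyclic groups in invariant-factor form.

rank_ℚ(R)=2; free=4−2=2
SNF(R) diag = [3, 9] → torsion [3, 9]

Answer: M ≅ ℤ^2 ⊕ ℤ/3 ⊕ ℤ/9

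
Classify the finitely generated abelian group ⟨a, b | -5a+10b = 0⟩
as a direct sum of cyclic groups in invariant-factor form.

rank_ℚ(R)=1; free=2−1=1
SNF(R) diag = [5] → torsion [5]

Answer: M ≅ ℤ^1 ⊕ ℤ/5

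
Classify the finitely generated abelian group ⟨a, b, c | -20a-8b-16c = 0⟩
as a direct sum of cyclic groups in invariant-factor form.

Answer: M ≅ ℤ^2 ⊕ ℤ/4

Derivation:
rank_ℚ(R)=1; free=3−1=2
SNF(R) diag = [4] → torsion [4]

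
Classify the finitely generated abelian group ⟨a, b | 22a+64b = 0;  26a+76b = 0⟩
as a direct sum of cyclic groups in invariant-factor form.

Answer: M ≅ ℤ/2 ⊕ ℤ/4

Derivation:
rank_ℚ(R)=2; free=2−2=0
SNF(R) diag = [2, 4] → torsion [2, 4]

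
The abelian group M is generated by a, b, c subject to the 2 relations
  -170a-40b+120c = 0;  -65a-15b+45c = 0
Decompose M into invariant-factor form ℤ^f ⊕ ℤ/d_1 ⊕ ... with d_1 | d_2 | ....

rank_ℚ(R)=2; free=3−2=1
SNF(R) diag = [5, 10] → torsion [5, 10]

Answer: M ≅ ℤ^1 ⊕ ℤ/5 ⊕ ℤ/10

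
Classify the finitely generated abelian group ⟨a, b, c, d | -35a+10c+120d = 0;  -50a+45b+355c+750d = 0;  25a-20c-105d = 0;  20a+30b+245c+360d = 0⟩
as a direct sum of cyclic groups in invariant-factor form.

rank_ℚ(R)=4; free=4−4=0
SNF(R) diag = [5, 15, 45, 45] → torsion [5, 15, 45, 45]

Answer: M ≅ ℤ/5 ⊕ ℤ/15 ⊕ ℤ/45 ⊕ ℤ/45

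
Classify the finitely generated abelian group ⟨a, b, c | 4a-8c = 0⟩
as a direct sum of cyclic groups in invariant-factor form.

rank_ℚ(R)=1; free=3−1=2
SNF(R) diag = [4] → torsion [4]

Answer: M ≅ ℤ^2 ⊕ ℤ/4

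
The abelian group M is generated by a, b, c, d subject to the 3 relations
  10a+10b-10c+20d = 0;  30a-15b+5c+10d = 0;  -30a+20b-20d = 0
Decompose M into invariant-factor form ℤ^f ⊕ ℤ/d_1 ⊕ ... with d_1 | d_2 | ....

Answer: M ≅ ℤ^1 ⊕ ℤ/5 ⊕ ℤ/10 ⊕ ℤ/20

Derivation:
rank_ℚ(R)=3; free=4−3=1
SNF(R) diag = [5, 10, 20] → torsion [5, 10, 20]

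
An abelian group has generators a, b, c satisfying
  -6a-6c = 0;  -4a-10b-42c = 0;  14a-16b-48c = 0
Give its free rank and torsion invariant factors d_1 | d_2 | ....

Answer: M ≅ ℤ/2 ⊕ ℤ/6 ⊕ ℤ/6

Derivation:
rank_ℚ(R)=3; free=3−3=0
SNF(R) diag = [2, 6, 6] → torsion [2, 6, 6]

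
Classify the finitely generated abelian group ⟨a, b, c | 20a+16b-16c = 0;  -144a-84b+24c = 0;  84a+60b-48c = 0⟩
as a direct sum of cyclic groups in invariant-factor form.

Answer: M ≅ ℤ/4 ⊕ ℤ/12 ⊕ ℤ/24

Derivation:
rank_ℚ(R)=3; free=3−3=0
SNF(R) diag = [4, 12, 24] → torsion [4, 12, 24]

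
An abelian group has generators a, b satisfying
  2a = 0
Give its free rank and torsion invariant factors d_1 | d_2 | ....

rank_ℚ(R)=1; free=2−1=1
SNF(R) diag = [2] → torsion [2]

Answer: M ≅ ℤ^1 ⊕ ℤ/2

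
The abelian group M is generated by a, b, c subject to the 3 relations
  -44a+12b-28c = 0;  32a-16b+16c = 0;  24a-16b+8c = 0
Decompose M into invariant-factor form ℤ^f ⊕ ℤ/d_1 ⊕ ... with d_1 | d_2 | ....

Answer: M ≅ ℤ/4 ⊕ ℤ/8 ⊕ ℤ/16

Derivation:
rank_ℚ(R)=3; free=3−3=0
SNF(R) diag = [4, 8, 16] → torsion [4, 8, 16]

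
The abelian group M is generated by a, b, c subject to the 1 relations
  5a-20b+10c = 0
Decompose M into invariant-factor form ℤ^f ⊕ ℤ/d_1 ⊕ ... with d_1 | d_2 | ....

Answer: M ≅ ℤ^2 ⊕ ℤ/5

Derivation:
rank_ℚ(R)=1; free=3−1=2
SNF(R) diag = [5] → torsion [5]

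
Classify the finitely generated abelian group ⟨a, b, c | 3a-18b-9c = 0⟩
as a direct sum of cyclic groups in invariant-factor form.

rank_ℚ(R)=1; free=3−1=2
SNF(R) diag = [3] → torsion [3]

Answer: M ≅ ℤ^2 ⊕ ℤ/3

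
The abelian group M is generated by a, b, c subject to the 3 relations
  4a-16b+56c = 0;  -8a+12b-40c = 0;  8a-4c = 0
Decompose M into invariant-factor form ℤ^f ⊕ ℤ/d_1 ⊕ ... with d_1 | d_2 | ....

Answer: M ≅ ℤ/4 ⊕ ℤ/4 ⊕ ℤ/4

Derivation:
rank_ℚ(R)=3; free=3−3=0
SNF(R) diag = [4, 4, 4] → torsion [4, 4, 4]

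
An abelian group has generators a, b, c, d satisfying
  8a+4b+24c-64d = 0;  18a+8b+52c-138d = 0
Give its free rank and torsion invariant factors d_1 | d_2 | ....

rank_ℚ(R)=2; free=4−2=2
SNF(R) diag = [2, 4] → torsion [2, 4]

Answer: M ≅ ℤ^2 ⊕ ℤ/2 ⊕ ℤ/4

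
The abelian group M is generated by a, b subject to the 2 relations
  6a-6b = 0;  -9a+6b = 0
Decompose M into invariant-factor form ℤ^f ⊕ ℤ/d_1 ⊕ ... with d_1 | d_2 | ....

Answer: M ≅ ℤ/3 ⊕ ℤ/6

Derivation:
rank_ℚ(R)=2; free=2−2=0
SNF(R) diag = [3, 6] → torsion [3, 6]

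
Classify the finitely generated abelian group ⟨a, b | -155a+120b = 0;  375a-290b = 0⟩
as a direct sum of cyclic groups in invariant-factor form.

rank_ℚ(R)=2; free=2−2=0
SNF(R) diag = [5, 10] → torsion [5, 10]

Answer: M ≅ ℤ/5 ⊕ ℤ/10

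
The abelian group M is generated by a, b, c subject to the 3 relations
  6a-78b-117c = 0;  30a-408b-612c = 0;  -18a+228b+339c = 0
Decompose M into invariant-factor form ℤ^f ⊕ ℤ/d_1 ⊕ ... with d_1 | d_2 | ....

rank_ℚ(R)=3; free=3−3=0
SNF(R) diag = [3, 6, 18] → torsion [3, 6, 18]

Answer: M ≅ ℤ/3 ⊕ ℤ/6 ⊕ ℤ/18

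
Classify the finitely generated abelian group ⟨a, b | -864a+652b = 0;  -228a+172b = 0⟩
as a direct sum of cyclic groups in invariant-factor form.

rank_ℚ(R)=2; free=2−2=0
SNF(R) diag = [4, 12] → torsion [4, 12]

Answer: M ≅ ℤ/4 ⊕ ℤ/12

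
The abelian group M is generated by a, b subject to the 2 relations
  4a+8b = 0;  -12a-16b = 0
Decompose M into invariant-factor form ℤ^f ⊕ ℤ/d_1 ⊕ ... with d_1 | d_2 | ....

Answer: M ≅ ℤ/4 ⊕ ℤ/8

Derivation:
rank_ℚ(R)=2; free=2−2=0
SNF(R) diag = [4, 8] → torsion [4, 8]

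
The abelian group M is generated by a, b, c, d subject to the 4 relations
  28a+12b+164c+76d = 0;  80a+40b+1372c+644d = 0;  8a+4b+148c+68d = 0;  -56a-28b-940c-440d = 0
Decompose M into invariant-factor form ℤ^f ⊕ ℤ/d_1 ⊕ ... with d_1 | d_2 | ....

rank_ℚ(R)=4; free=4−4=0
SNF(R) diag = [4, 4, 12, 36] → torsion [4, 4, 12, 36]

Answer: M ≅ ℤ/4 ⊕ ℤ/4 ⊕ ℤ/12 ⊕ ℤ/36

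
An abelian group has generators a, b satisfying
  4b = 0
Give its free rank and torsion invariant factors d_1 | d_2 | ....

rank_ℚ(R)=1; free=2−1=1
SNF(R) diag = [4] → torsion [4]

Answer: M ≅ ℤ^1 ⊕ ℤ/4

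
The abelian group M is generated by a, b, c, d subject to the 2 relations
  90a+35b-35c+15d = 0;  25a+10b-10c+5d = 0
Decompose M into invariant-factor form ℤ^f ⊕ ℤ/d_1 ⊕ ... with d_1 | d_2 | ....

rank_ℚ(R)=2; free=4−2=2
SNF(R) diag = [5, 5] → torsion [5, 5]

Answer: M ≅ ℤ^2 ⊕ ℤ/5 ⊕ ℤ/5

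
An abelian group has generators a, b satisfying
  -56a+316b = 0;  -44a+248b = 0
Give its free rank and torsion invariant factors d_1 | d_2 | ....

Answer: M ≅ ℤ/4 ⊕ ℤ/4

Derivation:
rank_ℚ(R)=2; free=2−2=0
SNF(R) diag = [4, 4] → torsion [4, 4]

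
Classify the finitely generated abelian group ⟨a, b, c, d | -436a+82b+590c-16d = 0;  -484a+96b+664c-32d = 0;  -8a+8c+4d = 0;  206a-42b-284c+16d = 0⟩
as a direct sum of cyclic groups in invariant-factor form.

Answer: M ≅ ℤ/2 ⊕ ℤ/2 ⊕ ℤ/4 ⊕ ℤ/12

Derivation:
rank_ℚ(R)=4; free=4−4=0
SNF(R) diag = [2, 2, 4, 12] → torsion [2, 2, 4, 12]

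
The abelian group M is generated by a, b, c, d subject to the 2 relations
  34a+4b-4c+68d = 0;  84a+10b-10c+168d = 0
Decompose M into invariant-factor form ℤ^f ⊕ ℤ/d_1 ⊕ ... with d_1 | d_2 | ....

rank_ℚ(R)=2; free=4−2=2
SNF(R) diag = [2, 2] → torsion [2, 2]

Answer: M ≅ ℤ^2 ⊕ ℤ/2 ⊕ ℤ/2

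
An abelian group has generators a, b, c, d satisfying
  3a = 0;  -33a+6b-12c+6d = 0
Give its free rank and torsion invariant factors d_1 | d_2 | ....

Answer: M ≅ ℤ^2 ⊕ ℤ/3 ⊕ ℤ/6

Derivation:
rank_ℚ(R)=2; free=4−2=2
SNF(R) diag = [3, 6] → torsion [3, 6]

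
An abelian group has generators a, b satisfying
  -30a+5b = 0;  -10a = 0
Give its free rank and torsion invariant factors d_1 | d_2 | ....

rank_ℚ(R)=2; free=2−2=0
SNF(R) diag = [5, 10] → torsion [5, 10]

Answer: M ≅ ℤ/5 ⊕ ℤ/10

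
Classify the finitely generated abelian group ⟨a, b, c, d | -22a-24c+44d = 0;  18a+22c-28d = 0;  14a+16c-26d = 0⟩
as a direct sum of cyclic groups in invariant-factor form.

rank_ℚ(R)=3; free=4−3=1
SNF(R) diag = [2, 2, 6] → torsion [2, 2, 6]

Answer: M ≅ ℤ^1 ⊕ ℤ/2 ⊕ ℤ/2 ⊕ ℤ/6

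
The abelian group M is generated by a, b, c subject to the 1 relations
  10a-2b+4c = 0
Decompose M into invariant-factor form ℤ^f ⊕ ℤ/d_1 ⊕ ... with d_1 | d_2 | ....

rank_ℚ(R)=1; free=3−1=2
SNF(R) diag = [2] → torsion [2]

Answer: M ≅ ℤ^2 ⊕ ℤ/2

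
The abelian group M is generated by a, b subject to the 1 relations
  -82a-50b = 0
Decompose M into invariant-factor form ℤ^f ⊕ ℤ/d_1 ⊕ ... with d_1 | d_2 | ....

Answer: M ≅ ℤ^1 ⊕ ℤ/2

Derivation:
rank_ℚ(R)=1; free=2−1=1
SNF(R) diag = [2] → torsion [2]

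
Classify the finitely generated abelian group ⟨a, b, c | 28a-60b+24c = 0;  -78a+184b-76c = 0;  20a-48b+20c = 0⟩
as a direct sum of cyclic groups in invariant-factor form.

rank_ℚ(R)=3; free=3−3=0
SNF(R) diag = [2, 4, 4] → torsion [2, 4, 4]

Answer: M ≅ ℤ/2 ⊕ ℤ/4 ⊕ ℤ/4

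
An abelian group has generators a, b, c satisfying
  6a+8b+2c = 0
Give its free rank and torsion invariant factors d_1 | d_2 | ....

rank_ℚ(R)=1; free=3−1=2
SNF(R) diag = [2] → torsion [2]

Answer: M ≅ ℤ^2 ⊕ ℤ/2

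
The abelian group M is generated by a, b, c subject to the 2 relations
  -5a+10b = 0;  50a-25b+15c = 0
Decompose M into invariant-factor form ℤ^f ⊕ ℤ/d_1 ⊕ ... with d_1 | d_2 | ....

rank_ℚ(R)=2; free=3−2=1
SNF(R) diag = [5, 15] → torsion [5, 15]

Answer: M ≅ ℤ^1 ⊕ ℤ/5 ⊕ ℤ/15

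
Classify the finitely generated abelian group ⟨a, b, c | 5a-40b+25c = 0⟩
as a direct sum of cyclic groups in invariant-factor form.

Answer: M ≅ ℤ^2 ⊕ ℤ/5

Derivation:
rank_ℚ(R)=1; free=3−1=2
SNF(R) diag = [5] → torsion [5]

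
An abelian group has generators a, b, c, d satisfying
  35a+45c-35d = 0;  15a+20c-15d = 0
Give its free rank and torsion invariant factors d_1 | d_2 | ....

rank_ℚ(R)=2; free=4−2=2
SNF(R) diag = [5, 5] → torsion [5, 5]

Answer: M ≅ ℤ^2 ⊕ ℤ/5 ⊕ ℤ/5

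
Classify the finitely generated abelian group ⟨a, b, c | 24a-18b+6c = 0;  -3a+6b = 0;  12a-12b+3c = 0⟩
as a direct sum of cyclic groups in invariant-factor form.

Answer: M ≅ ℤ/3 ⊕ ℤ/3 ⊕ ℤ/6

Derivation:
rank_ℚ(R)=3; free=3−3=0
SNF(R) diag = [3, 3, 6] → torsion [3, 3, 6]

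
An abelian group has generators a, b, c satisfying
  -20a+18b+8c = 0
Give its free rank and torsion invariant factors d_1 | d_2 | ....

Answer: M ≅ ℤ^2 ⊕ ℤ/2

Derivation:
rank_ℚ(R)=1; free=3−1=2
SNF(R) diag = [2] → torsion [2]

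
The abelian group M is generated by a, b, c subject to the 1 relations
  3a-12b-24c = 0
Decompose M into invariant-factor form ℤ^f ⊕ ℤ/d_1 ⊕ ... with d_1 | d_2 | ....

rank_ℚ(R)=1; free=3−1=2
SNF(R) diag = [3] → torsion [3]

Answer: M ≅ ℤ^2 ⊕ ℤ/3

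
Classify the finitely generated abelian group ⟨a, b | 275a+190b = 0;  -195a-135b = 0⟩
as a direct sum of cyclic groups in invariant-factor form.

Answer: M ≅ ℤ/5 ⊕ ℤ/15

Derivation:
rank_ℚ(R)=2; free=2−2=0
SNF(R) diag = [5, 15] → torsion [5, 15]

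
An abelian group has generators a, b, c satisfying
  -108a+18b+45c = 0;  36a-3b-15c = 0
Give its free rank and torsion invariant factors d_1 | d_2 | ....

rank_ℚ(R)=2; free=3−2=1
SNF(R) diag = [3, 9] → torsion [3, 9]

Answer: M ≅ ℤ^1 ⊕ ℤ/3 ⊕ ℤ/9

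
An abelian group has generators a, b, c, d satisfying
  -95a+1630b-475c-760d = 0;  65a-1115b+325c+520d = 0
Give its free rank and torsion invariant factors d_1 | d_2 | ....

rank_ℚ(R)=2; free=4−2=2
SNF(R) diag = [5, 5] → torsion [5, 5]

Answer: M ≅ ℤ^2 ⊕ ℤ/5 ⊕ ℤ/5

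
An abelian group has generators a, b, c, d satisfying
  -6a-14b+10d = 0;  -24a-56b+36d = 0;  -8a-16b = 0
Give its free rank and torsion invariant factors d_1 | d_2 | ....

rank_ℚ(R)=3; free=4−3=1
SNF(R) diag = [2, 4, 8] → torsion [2, 4, 8]

Answer: M ≅ ℤ^1 ⊕ ℤ/2 ⊕ ℤ/4 ⊕ ℤ/8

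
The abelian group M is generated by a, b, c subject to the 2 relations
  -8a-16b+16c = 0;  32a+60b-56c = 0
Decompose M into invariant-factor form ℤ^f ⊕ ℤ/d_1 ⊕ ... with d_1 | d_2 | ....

Answer: M ≅ ℤ^1 ⊕ ℤ/4 ⊕ ℤ/8

Derivation:
rank_ℚ(R)=2; free=3−2=1
SNF(R) diag = [4, 8] → torsion [4, 8]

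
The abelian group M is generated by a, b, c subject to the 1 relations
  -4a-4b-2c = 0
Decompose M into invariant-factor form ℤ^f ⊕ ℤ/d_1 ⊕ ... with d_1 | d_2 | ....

rank_ℚ(R)=1; free=3−1=2
SNF(R) diag = [2] → torsion [2]

Answer: M ≅ ℤ^2 ⊕ ℤ/2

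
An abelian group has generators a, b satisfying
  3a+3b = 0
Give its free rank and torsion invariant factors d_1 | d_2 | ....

rank_ℚ(R)=1; free=2−1=1
SNF(R) diag = [3] → torsion [3]

Answer: M ≅ ℤ^1 ⊕ ℤ/3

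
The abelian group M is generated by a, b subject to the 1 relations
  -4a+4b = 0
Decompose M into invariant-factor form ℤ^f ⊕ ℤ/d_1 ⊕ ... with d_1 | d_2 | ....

Answer: M ≅ ℤ^1 ⊕ ℤ/4

Derivation:
rank_ℚ(R)=1; free=2−1=1
SNF(R) diag = [4] → torsion [4]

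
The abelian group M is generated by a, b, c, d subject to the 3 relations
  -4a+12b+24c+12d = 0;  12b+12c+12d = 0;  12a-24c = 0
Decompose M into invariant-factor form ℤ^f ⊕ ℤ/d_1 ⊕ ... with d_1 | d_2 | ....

Answer: M ≅ ℤ^1 ⊕ ℤ/4 ⊕ ℤ/12 ⊕ ℤ/12

Derivation:
rank_ℚ(R)=3; free=4−3=1
SNF(R) diag = [4, 12, 12] → torsion [4, 12, 12]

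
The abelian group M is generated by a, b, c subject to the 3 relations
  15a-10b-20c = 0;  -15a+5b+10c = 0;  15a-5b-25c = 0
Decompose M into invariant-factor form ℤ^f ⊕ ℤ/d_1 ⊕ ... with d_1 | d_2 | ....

rank_ℚ(R)=3; free=3−3=0
SNF(R) diag = [5, 15, 15] → torsion [5, 15, 15]

Answer: M ≅ ℤ/5 ⊕ ℤ/15 ⊕ ℤ/15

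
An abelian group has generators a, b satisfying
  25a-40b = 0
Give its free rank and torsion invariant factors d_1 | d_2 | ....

rank_ℚ(R)=1; free=2−1=1
SNF(R) diag = [5] → torsion [5]

Answer: M ≅ ℤ^1 ⊕ ℤ/5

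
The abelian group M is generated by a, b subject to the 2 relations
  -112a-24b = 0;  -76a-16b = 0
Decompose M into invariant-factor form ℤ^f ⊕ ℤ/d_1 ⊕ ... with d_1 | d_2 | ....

rank_ℚ(R)=2; free=2−2=0
SNF(R) diag = [4, 8] → torsion [4, 8]

Answer: M ≅ ℤ/4 ⊕ ℤ/8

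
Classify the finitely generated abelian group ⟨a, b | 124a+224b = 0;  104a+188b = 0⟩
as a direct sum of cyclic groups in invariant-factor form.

rank_ℚ(R)=2; free=2−2=0
SNF(R) diag = [4, 4] → torsion [4, 4]

Answer: M ≅ ℤ/4 ⊕ ℤ/4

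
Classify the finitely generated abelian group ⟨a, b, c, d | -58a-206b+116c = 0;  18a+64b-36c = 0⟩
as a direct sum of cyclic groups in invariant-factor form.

rank_ℚ(R)=2; free=4−2=2
SNF(R) diag = [2, 2] → torsion [2, 2]

Answer: M ≅ ℤ^2 ⊕ ℤ/2 ⊕ ℤ/2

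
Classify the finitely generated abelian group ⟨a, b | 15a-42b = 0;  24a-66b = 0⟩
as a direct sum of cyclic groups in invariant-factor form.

Answer: M ≅ ℤ/3 ⊕ ℤ/6

Derivation:
rank_ℚ(R)=2; free=2−2=0
SNF(R) diag = [3, 6] → torsion [3, 6]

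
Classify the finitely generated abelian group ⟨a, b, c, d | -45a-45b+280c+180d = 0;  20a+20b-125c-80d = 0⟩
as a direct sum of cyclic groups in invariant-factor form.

rank_ℚ(R)=2; free=4−2=2
SNF(R) diag = [5, 5] → torsion [5, 5]

Answer: M ≅ ℤ^2 ⊕ ℤ/5 ⊕ ℤ/5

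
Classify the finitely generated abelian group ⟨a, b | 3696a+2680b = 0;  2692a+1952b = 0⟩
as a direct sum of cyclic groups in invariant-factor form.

rank_ℚ(R)=2; free=2−2=0
SNF(R) diag = [4, 8] → torsion [4, 8]

Answer: M ≅ ℤ/4 ⊕ ℤ/8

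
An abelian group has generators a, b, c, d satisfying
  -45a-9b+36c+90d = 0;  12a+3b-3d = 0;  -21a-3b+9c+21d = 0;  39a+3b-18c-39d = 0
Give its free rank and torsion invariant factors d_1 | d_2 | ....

Answer: M ≅ ℤ/3 ⊕ ℤ/9 ⊕ ℤ/9 ⊕ ℤ/9

Derivation:
rank_ℚ(R)=4; free=4−4=0
SNF(R) diag = [3, 9, 9, 9] → torsion [3, 9, 9, 9]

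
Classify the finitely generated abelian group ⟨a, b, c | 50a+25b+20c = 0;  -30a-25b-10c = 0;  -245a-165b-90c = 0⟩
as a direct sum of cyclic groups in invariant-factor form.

rank_ℚ(R)=3; free=3−3=0
SNF(R) diag = [5, 5, 10] → torsion [5, 5, 10]

Answer: M ≅ ℤ/5 ⊕ ℤ/5 ⊕ ℤ/10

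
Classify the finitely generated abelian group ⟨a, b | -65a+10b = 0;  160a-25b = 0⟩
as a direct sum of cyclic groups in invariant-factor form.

Answer: M ≅ ℤ/5 ⊕ ℤ/5

Derivation:
rank_ℚ(R)=2; free=2−2=0
SNF(R) diag = [5, 5] → torsion [5, 5]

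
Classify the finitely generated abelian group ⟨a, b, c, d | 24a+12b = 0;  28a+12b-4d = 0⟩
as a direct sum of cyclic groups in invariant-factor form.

Answer: M ≅ ℤ^2 ⊕ ℤ/4 ⊕ ℤ/12

Derivation:
rank_ℚ(R)=2; free=4−2=2
SNF(R) diag = [4, 12] → torsion [4, 12]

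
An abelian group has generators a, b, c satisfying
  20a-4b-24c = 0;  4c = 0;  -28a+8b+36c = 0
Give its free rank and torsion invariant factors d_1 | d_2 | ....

rank_ℚ(R)=3; free=3−3=0
SNF(R) diag = [4, 4, 12] → torsion [4, 4, 12]

Answer: M ≅ ℤ/4 ⊕ ℤ/4 ⊕ ℤ/12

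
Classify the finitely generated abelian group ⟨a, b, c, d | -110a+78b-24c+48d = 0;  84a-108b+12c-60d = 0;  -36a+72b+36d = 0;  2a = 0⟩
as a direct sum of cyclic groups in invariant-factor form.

rank_ℚ(R)=4; free=4−4=0
SNF(R) diag = [2, 6, 12, 36] → torsion [2, 6, 12, 36]

Answer: M ≅ ℤ/2 ⊕ ℤ/6 ⊕ ℤ/12 ⊕ ℤ/36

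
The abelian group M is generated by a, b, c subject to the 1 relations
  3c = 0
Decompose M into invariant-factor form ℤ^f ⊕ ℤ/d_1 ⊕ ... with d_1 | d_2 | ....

rank_ℚ(R)=1; free=3−1=2
SNF(R) diag = [3] → torsion [3]

Answer: M ≅ ℤ^2 ⊕ ℤ/3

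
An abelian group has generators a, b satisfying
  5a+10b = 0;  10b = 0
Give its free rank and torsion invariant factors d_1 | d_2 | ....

Answer: M ≅ ℤ/5 ⊕ ℤ/10

Derivation:
rank_ℚ(R)=2; free=2−2=0
SNF(R) diag = [5, 10] → torsion [5, 10]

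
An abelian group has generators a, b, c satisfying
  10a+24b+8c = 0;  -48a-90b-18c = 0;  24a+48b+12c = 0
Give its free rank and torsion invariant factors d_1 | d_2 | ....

rank_ℚ(R)=3; free=3−3=0
SNF(R) diag = [2, 6, 12] → torsion [2, 6, 12]

Answer: M ≅ ℤ/2 ⊕ ℤ/6 ⊕ ℤ/12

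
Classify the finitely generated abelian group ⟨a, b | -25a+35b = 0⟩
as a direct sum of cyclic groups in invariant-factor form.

rank_ℚ(R)=1; free=2−1=1
SNF(R) diag = [5] → torsion [5]

Answer: M ≅ ℤ^1 ⊕ ℤ/5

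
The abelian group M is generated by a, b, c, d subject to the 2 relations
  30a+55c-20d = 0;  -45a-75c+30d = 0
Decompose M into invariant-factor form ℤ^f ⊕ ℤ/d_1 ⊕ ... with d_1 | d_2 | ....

rank_ℚ(R)=2; free=4−2=2
SNF(R) diag = [5, 15] → torsion [5, 15]

Answer: M ≅ ℤ^2 ⊕ ℤ/5 ⊕ ℤ/15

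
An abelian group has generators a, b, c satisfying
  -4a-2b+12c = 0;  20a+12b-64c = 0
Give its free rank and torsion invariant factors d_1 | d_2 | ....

Answer: M ≅ ℤ^1 ⊕ ℤ/2 ⊕ ℤ/4

Derivation:
rank_ℚ(R)=2; free=3−2=1
SNF(R) diag = [2, 4] → torsion [2, 4]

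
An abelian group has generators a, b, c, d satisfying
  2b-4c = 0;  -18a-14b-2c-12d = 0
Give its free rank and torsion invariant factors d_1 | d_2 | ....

Answer: M ≅ ℤ^2 ⊕ ℤ/2 ⊕ ℤ/6

Derivation:
rank_ℚ(R)=2; free=4−2=2
SNF(R) diag = [2, 6] → torsion [2, 6]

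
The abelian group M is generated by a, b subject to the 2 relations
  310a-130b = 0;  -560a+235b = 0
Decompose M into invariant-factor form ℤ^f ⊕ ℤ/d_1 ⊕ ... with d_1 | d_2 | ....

Answer: M ≅ ℤ/5 ⊕ ℤ/10

Derivation:
rank_ℚ(R)=2; free=2−2=0
SNF(R) diag = [5, 10] → torsion [5, 10]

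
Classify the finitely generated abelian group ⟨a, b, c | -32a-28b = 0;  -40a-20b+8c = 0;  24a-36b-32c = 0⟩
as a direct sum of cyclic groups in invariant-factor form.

Answer: M ≅ ℤ/4 ⊕ ℤ/8 ⊕ ℤ/24

Derivation:
rank_ℚ(R)=3; free=3−3=0
SNF(R) diag = [4, 8, 24] → torsion [4, 8, 24]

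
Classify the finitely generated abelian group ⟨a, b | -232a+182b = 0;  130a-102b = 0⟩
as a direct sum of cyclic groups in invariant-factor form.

Answer: M ≅ ℤ/2 ⊕ ℤ/2

Derivation:
rank_ℚ(R)=2; free=2−2=0
SNF(R) diag = [2, 2] → torsion [2, 2]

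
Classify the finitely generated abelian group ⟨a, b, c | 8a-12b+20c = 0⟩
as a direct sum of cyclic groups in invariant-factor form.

rank_ℚ(R)=1; free=3−1=2
SNF(R) diag = [4] → torsion [4]

Answer: M ≅ ℤ^2 ⊕ ℤ/4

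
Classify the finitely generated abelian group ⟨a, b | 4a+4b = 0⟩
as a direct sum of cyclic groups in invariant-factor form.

rank_ℚ(R)=1; free=2−1=1
SNF(R) diag = [4] → torsion [4]

Answer: M ≅ ℤ^1 ⊕ ℤ/4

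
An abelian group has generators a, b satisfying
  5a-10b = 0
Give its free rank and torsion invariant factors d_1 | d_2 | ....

rank_ℚ(R)=1; free=2−1=1
SNF(R) diag = [5] → torsion [5]

Answer: M ≅ ℤ^1 ⊕ ℤ/5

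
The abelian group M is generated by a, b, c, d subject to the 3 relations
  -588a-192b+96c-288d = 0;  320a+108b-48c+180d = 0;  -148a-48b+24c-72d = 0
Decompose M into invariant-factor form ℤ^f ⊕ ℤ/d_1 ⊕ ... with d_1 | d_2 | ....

Answer: M ≅ ℤ^1 ⊕ ℤ/4 ⊕ ℤ/12 ⊕ ℤ/24

Derivation:
rank_ℚ(R)=3; free=4−3=1
SNF(R) diag = [4, 12, 24] → torsion [4, 12, 24]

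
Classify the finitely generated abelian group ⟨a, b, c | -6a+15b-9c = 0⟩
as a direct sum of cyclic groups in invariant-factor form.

Answer: M ≅ ℤ^2 ⊕ ℤ/3

Derivation:
rank_ℚ(R)=1; free=3−1=2
SNF(R) diag = [3] → torsion [3]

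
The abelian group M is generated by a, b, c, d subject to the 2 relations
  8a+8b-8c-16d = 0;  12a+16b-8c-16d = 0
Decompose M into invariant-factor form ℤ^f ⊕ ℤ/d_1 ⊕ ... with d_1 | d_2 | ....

Answer: M ≅ ℤ^2 ⊕ ℤ/4 ⊕ ℤ/8

Derivation:
rank_ℚ(R)=2; free=4−2=2
SNF(R) diag = [4, 8] → torsion [4, 8]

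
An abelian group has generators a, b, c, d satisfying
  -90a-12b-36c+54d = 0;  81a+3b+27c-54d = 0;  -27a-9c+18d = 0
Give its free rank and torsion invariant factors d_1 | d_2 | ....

rank_ℚ(R)=3; free=4−3=1
SNF(R) diag = [3, 9, 18] → torsion [3, 9, 18]

Answer: M ≅ ℤ^1 ⊕ ℤ/3 ⊕ ℤ/9 ⊕ ℤ/18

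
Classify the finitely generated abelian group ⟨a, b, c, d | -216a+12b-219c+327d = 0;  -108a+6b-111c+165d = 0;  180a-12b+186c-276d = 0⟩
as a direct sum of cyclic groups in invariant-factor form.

rank_ℚ(R)=3; free=4−3=1
SNF(R) diag = [3, 6, 18] → torsion [3, 6, 18]

Answer: M ≅ ℤ^1 ⊕ ℤ/3 ⊕ ℤ/6 ⊕ ℤ/18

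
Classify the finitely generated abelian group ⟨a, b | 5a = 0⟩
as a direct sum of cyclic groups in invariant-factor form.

Answer: M ≅ ℤ^1 ⊕ ℤ/5

Derivation:
rank_ℚ(R)=1; free=2−1=1
SNF(R) diag = [5] → torsion [5]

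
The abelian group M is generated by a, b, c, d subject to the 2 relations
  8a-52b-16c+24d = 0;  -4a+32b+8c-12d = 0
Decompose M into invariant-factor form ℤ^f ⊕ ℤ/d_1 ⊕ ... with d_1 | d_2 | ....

rank_ℚ(R)=2; free=4−2=2
SNF(R) diag = [4, 12] → torsion [4, 12]

Answer: M ≅ ℤ^2 ⊕ ℤ/4 ⊕ ℤ/12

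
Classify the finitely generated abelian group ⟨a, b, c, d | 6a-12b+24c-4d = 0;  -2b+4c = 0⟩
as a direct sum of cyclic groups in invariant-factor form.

Answer: M ≅ ℤ^2 ⊕ ℤ/2 ⊕ ℤ/2

Derivation:
rank_ℚ(R)=2; free=4−2=2
SNF(R) diag = [2, 2] → torsion [2, 2]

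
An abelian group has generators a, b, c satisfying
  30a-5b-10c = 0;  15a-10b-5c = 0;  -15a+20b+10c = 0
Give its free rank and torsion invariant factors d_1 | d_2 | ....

rank_ℚ(R)=3; free=3−3=0
SNF(R) diag = [5, 15, 15] → torsion [5, 15, 15]

Answer: M ≅ ℤ/5 ⊕ ℤ/15 ⊕ ℤ/15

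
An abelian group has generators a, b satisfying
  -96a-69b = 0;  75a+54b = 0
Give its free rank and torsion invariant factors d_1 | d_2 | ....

Answer: M ≅ ℤ/3 ⊕ ℤ/3

Derivation:
rank_ℚ(R)=2; free=2−2=0
SNF(R) diag = [3, 3] → torsion [3, 3]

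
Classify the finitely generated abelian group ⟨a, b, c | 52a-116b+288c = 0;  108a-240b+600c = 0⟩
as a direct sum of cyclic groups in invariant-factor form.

rank_ℚ(R)=2; free=3−2=1
SNF(R) diag = [4, 12] → torsion [4, 12]

Answer: M ≅ ℤ^1 ⊕ ℤ/4 ⊕ ℤ/12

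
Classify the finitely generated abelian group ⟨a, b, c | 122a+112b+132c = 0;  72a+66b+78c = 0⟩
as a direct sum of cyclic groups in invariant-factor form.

Answer: M ≅ ℤ^1 ⊕ ℤ/2 ⊕ ℤ/6

Derivation:
rank_ℚ(R)=2; free=3−2=1
SNF(R) diag = [2, 6] → torsion [2, 6]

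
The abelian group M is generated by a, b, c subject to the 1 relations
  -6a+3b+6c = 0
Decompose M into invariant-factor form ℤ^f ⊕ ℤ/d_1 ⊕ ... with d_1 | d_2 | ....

rank_ℚ(R)=1; free=3−1=2
SNF(R) diag = [3] → torsion [3]

Answer: M ≅ ℤ^2 ⊕ ℤ/3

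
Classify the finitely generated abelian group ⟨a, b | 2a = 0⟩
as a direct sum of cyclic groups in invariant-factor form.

Answer: M ≅ ℤ^1 ⊕ ℤ/2

Derivation:
rank_ℚ(R)=1; free=2−1=1
SNF(R) diag = [2] → torsion [2]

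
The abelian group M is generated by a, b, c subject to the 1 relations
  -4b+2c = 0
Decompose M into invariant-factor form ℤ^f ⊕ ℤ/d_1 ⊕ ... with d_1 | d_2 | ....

rank_ℚ(R)=1; free=3−1=2
SNF(R) diag = [2] → torsion [2]

Answer: M ≅ ℤ^2 ⊕ ℤ/2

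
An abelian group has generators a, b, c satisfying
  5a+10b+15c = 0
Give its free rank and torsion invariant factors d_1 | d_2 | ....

Answer: M ≅ ℤ^2 ⊕ ℤ/5

Derivation:
rank_ℚ(R)=1; free=3−1=2
SNF(R) diag = [5] → torsion [5]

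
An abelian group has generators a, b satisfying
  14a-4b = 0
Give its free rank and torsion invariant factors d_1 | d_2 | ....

Answer: M ≅ ℤ^1 ⊕ ℤ/2

Derivation:
rank_ℚ(R)=1; free=2−1=1
SNF(R) diag = [2] → torsion [2]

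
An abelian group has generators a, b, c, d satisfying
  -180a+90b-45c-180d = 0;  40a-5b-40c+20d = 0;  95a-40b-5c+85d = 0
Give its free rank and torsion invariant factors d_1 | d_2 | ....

Answer: M ≅ ℤ^1 ⊕ ℤ/5 ⊕ ℤ/15 ⊕ ℤ/45

Derivation:
rank_ℚ(R)=3; free=4−3=1
SNF(R) diag = [5, 15, 45] → torsion [5, 15, 45]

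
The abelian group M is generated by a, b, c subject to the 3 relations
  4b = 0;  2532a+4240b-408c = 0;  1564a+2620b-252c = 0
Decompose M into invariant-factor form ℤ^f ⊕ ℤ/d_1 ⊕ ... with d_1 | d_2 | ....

Answer: M ≅ ℤ/4 ⊕ ℤ/4 ⊕ ℤ/12

Derivation:
rank_ℚ(R)=3; free=3−3=0
SNF(R) diag = [4, 4, 12] → torsion [4, 4, 12]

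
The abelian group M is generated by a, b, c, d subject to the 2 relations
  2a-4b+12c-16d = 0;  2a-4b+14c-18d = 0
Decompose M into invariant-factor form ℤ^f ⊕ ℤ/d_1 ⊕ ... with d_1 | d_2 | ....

rank_ℚ(R)=2; free=4−2=2
SNF(R) diag = [2, 2] → torsion [2, 2]

Answer: M ≅ ℤ^2 ⊕ ℤ/2 ⊕ ℤ/2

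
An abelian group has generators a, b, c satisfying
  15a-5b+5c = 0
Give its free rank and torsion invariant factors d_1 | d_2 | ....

Answer: M ≅ ℤ^2 ⊕ ℤ/5

Derivation:
rank_ℚ(R)=1; free=3−1=2
SNF(R) diag = [5] → torsion [5]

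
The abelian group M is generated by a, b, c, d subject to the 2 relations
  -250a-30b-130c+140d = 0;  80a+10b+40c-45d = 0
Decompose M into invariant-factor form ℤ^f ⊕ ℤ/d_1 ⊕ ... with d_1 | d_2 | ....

rank_ℚ(R)=2; free=4−2=2
SNF(R) diag = [5, 10] → torsion [5, 10]

Answer: M ≅ ℤ^2 ⊕ ℤ/5 ⊕ ℤ/10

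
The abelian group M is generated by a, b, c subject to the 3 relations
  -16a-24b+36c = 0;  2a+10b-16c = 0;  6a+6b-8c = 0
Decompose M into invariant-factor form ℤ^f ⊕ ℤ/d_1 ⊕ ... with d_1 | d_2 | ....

Answer: M ≅ ℤ/2 ⊕ ℤ/4 ⊕ ℤ/8

Derivation:
rank_ℚ(R)=3; free=3−3=0
SNF(R) diag = [2, 4, 8] → torsion [2, 4, 8]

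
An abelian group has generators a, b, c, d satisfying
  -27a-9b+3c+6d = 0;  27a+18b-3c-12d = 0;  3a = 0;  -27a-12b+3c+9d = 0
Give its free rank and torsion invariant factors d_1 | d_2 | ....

Answer: M ≅ ℤ/3 ⊕ ℤ/3 ⊕ ℤ/3 ⊕ ℤ/3

Derivation:
rank_ℚ(R)=4; free=4−4=0
SNF(R) diag = [3, 3, 3, 3] → torsion [3, 3, 3, 3]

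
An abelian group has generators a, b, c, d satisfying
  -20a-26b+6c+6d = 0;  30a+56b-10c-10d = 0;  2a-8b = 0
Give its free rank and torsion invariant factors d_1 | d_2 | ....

Answer: M ≅ ℤ^1 ⊕ ℤ/2 ⊕ ℤ/2 ⊕ ℤ/2

Derivation:
rank_ℚ(R)=3; free=4−3=1
SNF(R) diag = [2, 2, 2] → torsion [2, 2, 2]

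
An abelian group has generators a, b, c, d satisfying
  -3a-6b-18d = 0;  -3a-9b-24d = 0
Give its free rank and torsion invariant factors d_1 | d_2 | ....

rank_ℚ(R)=2; free=4−2=2
SNF(R) diag = [3, 3] → torsion [3, 3]

Answer: M ≅ ℤ^2 ⊕ ℤ/3 ⊕ ℤ/3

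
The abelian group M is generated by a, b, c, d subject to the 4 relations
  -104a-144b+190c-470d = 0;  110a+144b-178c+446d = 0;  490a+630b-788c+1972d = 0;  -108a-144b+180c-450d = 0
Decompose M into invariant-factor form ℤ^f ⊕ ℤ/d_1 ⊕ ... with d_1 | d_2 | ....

rank_ℚ(R)=4; free=4−4=0
SNF(R) diag = [2, 6, 18, 18] → torsion [2, 6, 18, 18]

Answer: M ≅ ℤ/2 ⊕ ℤ/6 ⊕ ℤ/18 ⊕ ℤ/18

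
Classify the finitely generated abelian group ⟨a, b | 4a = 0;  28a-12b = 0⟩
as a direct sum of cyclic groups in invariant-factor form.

Answer: M ≅ ℤ/4 ⊕ ℤ/12

Derivation:
rank_ℚ(R)=2; free=2−2=0
SNF(R) diag = [4, 12] → torsion [4, 12]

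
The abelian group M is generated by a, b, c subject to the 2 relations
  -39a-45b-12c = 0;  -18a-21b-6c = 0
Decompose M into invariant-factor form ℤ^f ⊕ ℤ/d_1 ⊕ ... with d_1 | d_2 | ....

Answer: M ≅ ℤ^1 ⊕ ℤ/3 ⊕ ℤ/3

Derivation:
rank_ℚ(R)=2; free=3−2=1
SNF(R) diag = [3, 3] → torsion [3, 3]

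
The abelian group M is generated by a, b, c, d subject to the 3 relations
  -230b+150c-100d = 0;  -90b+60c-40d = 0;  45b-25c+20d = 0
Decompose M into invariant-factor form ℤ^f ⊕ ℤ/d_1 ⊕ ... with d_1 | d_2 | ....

Answer: M ≅ ℤ^1 ⊕ ℤ/5 ⊕ ℤ/10 ⊕ ℤ/20

Derivation:
rank_ℚ(R)=3; free=4−3=1
SNF(R) diag = [5, 10, 20] → torsion [5, 10, 20]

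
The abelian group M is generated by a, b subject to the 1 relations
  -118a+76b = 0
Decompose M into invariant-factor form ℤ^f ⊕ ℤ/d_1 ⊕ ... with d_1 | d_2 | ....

rank_ℚ(R)=1; free=2−1=1
SNF(R) diag = [2] → torsion [2]

Answer: M ≅ ℤ^1 ⊕ ℤ/2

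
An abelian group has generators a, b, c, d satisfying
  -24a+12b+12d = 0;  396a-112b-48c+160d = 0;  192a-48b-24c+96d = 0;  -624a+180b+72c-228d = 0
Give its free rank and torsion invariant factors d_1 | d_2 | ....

Answer: M ≅ ℤ/4 ⊕ ℤ/12 ⊕ ℤ/24 ⊕ ℤ/24

Derivation:
rank_ℚ(R)=4; free=4−4=0
SNF(R) diag = [4, 12, 24, 24] → torsion [4, 12, 24, 24]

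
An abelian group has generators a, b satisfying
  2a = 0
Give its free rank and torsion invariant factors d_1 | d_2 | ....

Answer: M ≅ ℤ^1 ⊕ ℤ/2

Derivation:
rank_ℚ(R)=1; free=2−1=1
SNF(R) diag = [2] → torsion [2]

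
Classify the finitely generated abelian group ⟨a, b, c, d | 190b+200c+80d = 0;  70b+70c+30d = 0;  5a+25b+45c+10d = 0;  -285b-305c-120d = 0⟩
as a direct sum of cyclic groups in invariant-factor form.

rank_ℚ(R)=4; free=4−4=0
SNF(R) diag = [5, 5, 10, 10] → torsion [5, 5, 10, 10]

Answer: M ≅ ℤ/5 ⊕ ℤ/5 ⊕ ℤ/10 ⊕ ℤ/10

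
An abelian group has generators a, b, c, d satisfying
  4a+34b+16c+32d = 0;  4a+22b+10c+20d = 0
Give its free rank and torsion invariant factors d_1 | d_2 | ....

Answer: M ≅ ℤ^2 ⊕ ℤ/2 ⊕ ℤ/6

Derivation:
rank_ℚ(R)=2; free=4−2=2
SNF(R) diag = [2, 6] → torsion [2, 6]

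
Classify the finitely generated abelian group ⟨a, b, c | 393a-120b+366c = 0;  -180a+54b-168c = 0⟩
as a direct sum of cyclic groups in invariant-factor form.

rank_ℚ(R)=2; free=3−2=1
SNF(R) diag = [3, 6] → torsion [3, 6]

Answer: M ≅ ℤ^1 ⊕ ℤ/3 ⊕ ℤ/6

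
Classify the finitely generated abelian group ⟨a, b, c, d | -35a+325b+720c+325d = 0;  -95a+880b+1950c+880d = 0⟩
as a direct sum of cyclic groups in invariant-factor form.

rank_ℚ(R)=2; free=4−2=2
SNF(R) diag = [5, 15] → torsion [5, 15]

Answer: M ≅ ℤ^2 ⊕ ℤ/5 ⊕ ℤ/15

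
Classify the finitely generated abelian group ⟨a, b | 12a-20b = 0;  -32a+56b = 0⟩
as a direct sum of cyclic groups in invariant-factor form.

Answer: M ≅ ℤ/4 ⊕ ℤ/8

Derivation:
rank_ℚ(R)=2; free=2−2=0
SNF(R) diag = [4, 8] → torsion [4, 8]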